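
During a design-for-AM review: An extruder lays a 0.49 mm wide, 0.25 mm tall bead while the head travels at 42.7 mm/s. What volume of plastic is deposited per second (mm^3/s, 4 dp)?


Rate = 0.49 * 0.25 * 42.7 = 5.2308 mm^3/s


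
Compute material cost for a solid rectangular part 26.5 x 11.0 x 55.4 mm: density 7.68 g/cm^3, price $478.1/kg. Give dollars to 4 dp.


V = 26.5 * 11.0 * 55.4 = 16149.1 mm^3 = 16.1491 cm^3
Mass = 16.1491 * 7.68 / 1000 = 0.12402509 kg
Cost = 0.12402509 * 478.1 = 59.2964 $


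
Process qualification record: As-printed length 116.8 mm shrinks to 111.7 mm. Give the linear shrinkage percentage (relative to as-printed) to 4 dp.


Shrinkage = ((116.8-111.7)/116.8)*100 = 4.3664 %


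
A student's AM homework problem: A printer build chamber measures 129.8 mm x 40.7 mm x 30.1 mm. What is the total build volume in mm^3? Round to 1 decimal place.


V = 129.8 * 40.7 * 30.1 = 159014.1 mm^3


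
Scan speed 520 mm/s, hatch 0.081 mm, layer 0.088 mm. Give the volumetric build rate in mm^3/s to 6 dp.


Rate = 520 * 0.081 * 0.088 = 3.70656 mm^3/s


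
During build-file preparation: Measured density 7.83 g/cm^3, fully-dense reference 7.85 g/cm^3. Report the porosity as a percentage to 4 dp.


Porosity = (1-7.83/7.85)*100 = 0.2548 %


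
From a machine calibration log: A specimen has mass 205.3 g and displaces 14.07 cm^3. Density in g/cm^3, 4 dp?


rho = 205.3 / 14.07 = 14.5913 g/cm^3


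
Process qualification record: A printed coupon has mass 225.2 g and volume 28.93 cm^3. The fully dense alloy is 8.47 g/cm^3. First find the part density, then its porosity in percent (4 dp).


rho_part = 225.2 / 28.93 = 7.78430695 g/cm^3
Porosity = (1 - 7.78430695/8.47)*100 = 8.0955 %


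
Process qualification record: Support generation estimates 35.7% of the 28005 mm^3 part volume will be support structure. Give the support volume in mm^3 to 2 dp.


V_support = 28005 * 0.357 = 9997.79 mm^3


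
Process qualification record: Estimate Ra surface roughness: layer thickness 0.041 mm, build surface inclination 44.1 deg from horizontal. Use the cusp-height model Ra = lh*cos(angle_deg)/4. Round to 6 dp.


Ra = 0.041 * cos(44.1) / 4 = 0.007361 mm


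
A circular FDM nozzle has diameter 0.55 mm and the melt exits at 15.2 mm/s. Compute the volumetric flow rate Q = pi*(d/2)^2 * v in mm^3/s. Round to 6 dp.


A = pi*(0.55/2)^2 = 0.23758294 mm^2
Q = 0.23758294 * 15.2 = 3.611261 mm^3/s


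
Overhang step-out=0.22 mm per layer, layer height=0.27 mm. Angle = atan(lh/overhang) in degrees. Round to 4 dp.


angle = atan(0.27/0.22) = 50.8263 degrees


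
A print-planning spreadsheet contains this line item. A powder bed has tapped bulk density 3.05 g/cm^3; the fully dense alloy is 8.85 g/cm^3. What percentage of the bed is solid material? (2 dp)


Packing = (3.05/8.85)*100 = 34.46 %


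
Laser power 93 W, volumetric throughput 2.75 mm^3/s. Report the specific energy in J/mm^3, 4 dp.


SE = 93 / 2.75 = 33.8182 J/mm^3


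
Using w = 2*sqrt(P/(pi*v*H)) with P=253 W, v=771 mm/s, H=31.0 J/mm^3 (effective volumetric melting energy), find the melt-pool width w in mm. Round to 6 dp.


w = 2*sqrt(253/(pi*771*31.0)) = 0.116093 mm


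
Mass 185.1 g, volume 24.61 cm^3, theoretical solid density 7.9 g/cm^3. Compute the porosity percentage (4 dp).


rho_part = 185.1 / 24.61 = 7.52133279 g/cm^3
Porosity = (1 - 7.52133279/7.9)*100 = 4.7933 %


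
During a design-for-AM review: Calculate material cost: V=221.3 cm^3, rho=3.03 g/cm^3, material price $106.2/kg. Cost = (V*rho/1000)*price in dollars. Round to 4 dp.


Mass = 221.3*3.03/1000 = 0.670539 kg
Cost = 0.670539 * 106.2 = 71.2112 $


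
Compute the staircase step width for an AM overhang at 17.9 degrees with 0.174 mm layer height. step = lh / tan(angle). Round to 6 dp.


step = 0.174 / tan(17.9) = 0.538714 mm


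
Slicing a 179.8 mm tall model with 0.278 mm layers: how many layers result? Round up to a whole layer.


Layers = ceil(179.8/0.278) = 647


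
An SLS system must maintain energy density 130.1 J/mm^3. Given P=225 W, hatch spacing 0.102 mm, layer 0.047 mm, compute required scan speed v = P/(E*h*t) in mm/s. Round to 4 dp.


v = 225 / (130.1*0.102*0.047) = 360.7507 mm/s


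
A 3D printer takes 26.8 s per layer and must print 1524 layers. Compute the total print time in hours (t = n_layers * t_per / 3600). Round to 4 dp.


t = 1524 * 26.8 / 3600 = 11.3453 hrs


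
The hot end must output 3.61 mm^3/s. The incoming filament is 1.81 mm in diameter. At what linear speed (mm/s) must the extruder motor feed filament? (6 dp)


A = pi*(1.81/2)^2 = 2.573043
v = 3.61 / 2.573043 = 1.403008 mm/s


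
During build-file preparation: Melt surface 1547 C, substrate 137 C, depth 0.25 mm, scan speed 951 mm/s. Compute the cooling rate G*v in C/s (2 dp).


G = (1547-137)/0.25 = 5640.0 C/mm
CR = 5640.0 * 951 = 5363640.0 C/s


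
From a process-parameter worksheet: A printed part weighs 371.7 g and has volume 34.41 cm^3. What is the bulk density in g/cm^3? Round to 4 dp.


rho = 371.7 / 34.41 = 10.8021 g/cm^3


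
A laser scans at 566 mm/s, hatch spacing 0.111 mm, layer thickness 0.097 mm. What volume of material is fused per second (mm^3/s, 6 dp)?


Rate = 566 * 0.111 * 0.097 = 6.094122 mm^3/s


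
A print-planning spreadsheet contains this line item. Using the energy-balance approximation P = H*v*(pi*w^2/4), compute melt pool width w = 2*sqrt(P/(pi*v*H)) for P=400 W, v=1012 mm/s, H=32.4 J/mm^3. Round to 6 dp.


w = 2*sqrt(400/(pi*1012*32.4)) = 0.12463 mm


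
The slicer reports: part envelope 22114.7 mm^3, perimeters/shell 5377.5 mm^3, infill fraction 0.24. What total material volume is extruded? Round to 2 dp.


V_infill = (22114.7 - 5377.5) * 0.24 = 4016.93
V_total = 5377.5 + 4016.93 = 9394.43 mm^3


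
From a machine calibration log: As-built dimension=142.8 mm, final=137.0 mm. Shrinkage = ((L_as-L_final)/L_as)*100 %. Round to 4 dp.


Shrinkage = ((142.8-137.0)/142.8)*100 = 4.0616 %


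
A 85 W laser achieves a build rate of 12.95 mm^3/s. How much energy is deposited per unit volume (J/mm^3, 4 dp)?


SE = 85 / 12.95 = 6.5637 J/mm^3


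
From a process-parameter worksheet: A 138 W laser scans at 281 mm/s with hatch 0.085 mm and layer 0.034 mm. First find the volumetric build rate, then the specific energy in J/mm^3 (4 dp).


Build rate = 281 * 0.085 * 0.034 = 0.81209 mm^3/s
SE = 138 / 0.81209 = 169.9319 J/mm^3


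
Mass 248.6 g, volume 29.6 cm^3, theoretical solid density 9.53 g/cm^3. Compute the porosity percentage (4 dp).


rho_part = 248.6 / 29.6 = 8.39864865 g/cm^3
Porosity = (1 - 8.39864865/9.53)*100 = 11.8715 %


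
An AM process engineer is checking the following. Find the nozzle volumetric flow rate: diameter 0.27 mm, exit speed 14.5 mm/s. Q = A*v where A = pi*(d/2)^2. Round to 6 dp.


A = pi*(0.27/2)^2 = 0.05725553 mm^2
Q = 0.05725553 * 14.5 = 0.830205 mm^3/s


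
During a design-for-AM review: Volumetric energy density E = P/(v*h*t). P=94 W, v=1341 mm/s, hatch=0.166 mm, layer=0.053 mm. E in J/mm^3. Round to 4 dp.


E = 94 / (1341*0.166*0.053) = 7.9674 J/mm^3


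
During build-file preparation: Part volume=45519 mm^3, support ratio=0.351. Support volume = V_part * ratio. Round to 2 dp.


V_support = 45519 * 0.351 = 15977.17 mm^3


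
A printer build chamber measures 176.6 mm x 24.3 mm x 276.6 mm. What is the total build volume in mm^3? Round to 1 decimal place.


V = 176.6 * 24.3 * 276.6 = 1186995.7 mm^3


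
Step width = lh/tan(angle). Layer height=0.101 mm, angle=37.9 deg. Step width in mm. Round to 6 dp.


step = 0.101 / tan(37.9) = 0.12974 mm


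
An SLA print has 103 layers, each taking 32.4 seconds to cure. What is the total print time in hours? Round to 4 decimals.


t = 103 * 32.4 / 3600 = 0.927 hrs


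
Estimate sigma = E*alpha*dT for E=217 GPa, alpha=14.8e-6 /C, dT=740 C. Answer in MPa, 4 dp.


sigma = 217*1000 * 14.8e-6 * 740 = 2376.584 MPa


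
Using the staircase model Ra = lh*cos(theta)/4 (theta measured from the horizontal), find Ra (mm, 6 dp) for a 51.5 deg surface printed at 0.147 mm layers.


Ra = 0.147 * cos(51.5) / 4 = 0.022877 mm


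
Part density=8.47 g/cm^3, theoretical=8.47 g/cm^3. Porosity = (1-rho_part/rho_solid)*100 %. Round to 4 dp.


Porosity = (1-8.47/8.47)*100 = 0.0 %


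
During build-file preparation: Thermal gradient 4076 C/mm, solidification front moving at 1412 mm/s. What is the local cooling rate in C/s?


CR = 4076 * 1412 = 5755312 C/s


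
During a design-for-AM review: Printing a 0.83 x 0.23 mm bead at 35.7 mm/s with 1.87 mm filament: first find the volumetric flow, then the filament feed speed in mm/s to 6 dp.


Q = 0.83 * 0.23 * 35.7 = 6.81513 mm^3/s
A_fil = pi*(1.87/2)^2 = 2.74645884 mm^2
v_feed = 6.81513 / 2.74645884 = 2.481424 mm/s


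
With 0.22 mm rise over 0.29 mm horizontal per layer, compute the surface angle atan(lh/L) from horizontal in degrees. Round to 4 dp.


angle = atan(0.22/0.29) = 37.1847 degrees


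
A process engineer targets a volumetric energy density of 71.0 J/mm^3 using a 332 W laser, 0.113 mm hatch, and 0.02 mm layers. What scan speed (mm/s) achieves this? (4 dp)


v = 332 / (71.0*0.113*0.02) = 2069.0515 mm/s


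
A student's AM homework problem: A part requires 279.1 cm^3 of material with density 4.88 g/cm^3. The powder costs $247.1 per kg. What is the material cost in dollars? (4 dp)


Mass = 279.1*4.88/1000 = 1.362008 kg
Cost = 1.362008 * 247.1 = 336.5522 $


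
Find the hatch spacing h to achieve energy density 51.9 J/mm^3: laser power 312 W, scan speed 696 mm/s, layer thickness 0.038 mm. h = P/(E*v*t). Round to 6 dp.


h = 312 / (51.9*696*0.038) = 0.227297 mm


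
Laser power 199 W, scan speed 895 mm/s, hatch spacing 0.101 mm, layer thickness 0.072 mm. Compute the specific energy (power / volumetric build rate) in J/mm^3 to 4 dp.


Build rate = 895 * 0.101 * 0.072 = 6.50844 mm^3/s
SE = 199 / 6.50844 = 30.5757 J/mm^3


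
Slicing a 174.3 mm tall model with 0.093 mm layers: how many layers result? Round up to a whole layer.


Layers = ceil(174.3/0.093) = 1875


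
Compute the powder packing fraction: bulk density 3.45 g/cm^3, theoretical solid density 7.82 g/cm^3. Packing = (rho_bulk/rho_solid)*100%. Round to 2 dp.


Packing = (3.45/7.82)*100 = 44.12 %


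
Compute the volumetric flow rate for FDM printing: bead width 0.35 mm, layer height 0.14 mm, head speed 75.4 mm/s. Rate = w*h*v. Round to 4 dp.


Rate = 0.35 * 0.14 * 75.4 = 3.6946 mm^3/s


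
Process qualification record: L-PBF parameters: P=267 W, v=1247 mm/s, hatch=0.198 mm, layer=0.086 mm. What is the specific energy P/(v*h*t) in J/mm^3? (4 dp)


Build rate = 1247 * 0.198 * 0.086 = 21.233916 mm^3/s
SE = 267 / 21.233916 = 12.5742 J/mm^3


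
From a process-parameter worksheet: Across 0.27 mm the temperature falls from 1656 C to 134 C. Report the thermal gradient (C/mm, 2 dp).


G = (1656-134)/0.27 = 5637.04 C/mm


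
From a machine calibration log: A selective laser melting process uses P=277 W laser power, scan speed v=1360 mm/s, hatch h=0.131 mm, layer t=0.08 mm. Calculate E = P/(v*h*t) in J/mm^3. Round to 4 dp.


E = 277 / (1360*0.131*0.08) = 19.4348 J/mm^3


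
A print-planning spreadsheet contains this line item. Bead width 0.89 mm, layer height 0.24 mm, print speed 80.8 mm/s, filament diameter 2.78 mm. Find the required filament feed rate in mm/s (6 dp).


Q = 0.89 * 0.24 * 80.8 = 17.25888 mm^3/s
A_fil = pi*(2.78/2)^2 = 6.06987117 mm^2
v_feed = 17.25888 / 6.06987117 = 2.843368 mm/s


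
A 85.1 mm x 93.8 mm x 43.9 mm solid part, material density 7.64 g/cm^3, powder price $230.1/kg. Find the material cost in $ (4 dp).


V = 85.1 * 93.8 * 43.9 = 350426.482 mm^3 = 350.426482 cm^3
Mass = 350.426482 * 7.64 / 1000 = 2.67725832 kg
Cost = 2.67725832 * 230.1 = 616.0371 $


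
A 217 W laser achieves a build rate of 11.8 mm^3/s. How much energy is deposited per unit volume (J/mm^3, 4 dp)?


SE = 217 / 11.8 = 18.3898 J/mm^3


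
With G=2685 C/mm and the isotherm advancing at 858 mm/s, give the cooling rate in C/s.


CR = 2685 * 858 = 2303730 C/s


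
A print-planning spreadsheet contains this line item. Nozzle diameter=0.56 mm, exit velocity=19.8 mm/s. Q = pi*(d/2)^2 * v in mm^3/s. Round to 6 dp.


A = pi*(0.56/2)^2 = 0.24630086 mm^2
Q = 0.24630086 * 19.8 = 4.876757 mm^3/s


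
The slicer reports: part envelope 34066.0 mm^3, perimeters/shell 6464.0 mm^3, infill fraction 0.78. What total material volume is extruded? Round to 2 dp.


V_infill = (34066.0 - 6464.0) * 0.78 = 21529.56
V_total = 6464.0 + 21529.56 = 27993.56 mm^3


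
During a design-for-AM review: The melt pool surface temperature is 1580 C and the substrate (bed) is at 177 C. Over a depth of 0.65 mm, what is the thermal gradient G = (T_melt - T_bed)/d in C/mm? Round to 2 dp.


G = (1580-177)/0.65 = 2158.46 C/mm


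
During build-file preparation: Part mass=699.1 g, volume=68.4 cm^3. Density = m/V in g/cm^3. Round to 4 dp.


rho = 699.1 / 68.4 = 10.2208 g/cm^3


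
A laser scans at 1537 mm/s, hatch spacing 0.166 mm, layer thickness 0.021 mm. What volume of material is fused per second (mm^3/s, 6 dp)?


Rate = 1537 * 0.166 * 0.021 = 5.357982 mm^3/s


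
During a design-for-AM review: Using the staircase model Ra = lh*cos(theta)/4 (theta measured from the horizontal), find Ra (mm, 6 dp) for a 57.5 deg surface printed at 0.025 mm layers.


Ra = 0.025 * cos(57.5) / 4 = 0.003358 mm


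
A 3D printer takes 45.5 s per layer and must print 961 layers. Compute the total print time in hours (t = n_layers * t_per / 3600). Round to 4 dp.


t = 961 * 45.5 / 3600 = 12.146 hrs


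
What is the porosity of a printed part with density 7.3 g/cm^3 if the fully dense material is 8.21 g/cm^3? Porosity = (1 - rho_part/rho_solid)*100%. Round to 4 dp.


Porosity = (1-7.3/8.21)*100 = 11.084 %


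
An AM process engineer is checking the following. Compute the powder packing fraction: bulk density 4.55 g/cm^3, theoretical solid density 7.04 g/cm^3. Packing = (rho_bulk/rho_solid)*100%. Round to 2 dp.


Packing = (4.55/7.04)*100 = 64.63 %


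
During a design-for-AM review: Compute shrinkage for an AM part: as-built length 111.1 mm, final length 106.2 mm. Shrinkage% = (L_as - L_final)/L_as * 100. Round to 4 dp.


Shrinkage = ((111.1-106.2)/111.1)*100 = 4.4104 %


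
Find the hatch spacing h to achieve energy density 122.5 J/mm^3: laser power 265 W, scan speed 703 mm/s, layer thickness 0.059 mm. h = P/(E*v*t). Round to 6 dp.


h = 265 / (122.5*703*0.059) = 0.052156 mm


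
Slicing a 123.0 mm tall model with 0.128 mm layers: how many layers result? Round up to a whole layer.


Layers = ceil(123.0/0.128) = 961


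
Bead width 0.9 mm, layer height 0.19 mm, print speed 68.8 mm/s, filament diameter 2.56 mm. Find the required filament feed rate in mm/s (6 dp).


Q = 0.9 * 0.19 * 68.8 = 11.7648 mm^3/s
A_fil = pi*(2.56/2)^2 = 5.1471854 mm^2
v_feed = 11.7648 / 5.1471854 = 2.285676 mm/s


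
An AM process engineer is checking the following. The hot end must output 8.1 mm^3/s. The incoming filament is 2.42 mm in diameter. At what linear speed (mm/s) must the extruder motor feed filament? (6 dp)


A = pi*(2.42/2)^2 = 4.599606
v = 8.1 / 4.599606 = 1.76102 mm/s


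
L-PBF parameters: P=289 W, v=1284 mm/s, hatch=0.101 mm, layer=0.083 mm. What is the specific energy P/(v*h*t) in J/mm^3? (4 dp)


Build rate = 1284 * 0.101 * 0.083 = 10.763772 mm^3/s
SE = 289 / 10.763772 = 26.8493 J/mm^3


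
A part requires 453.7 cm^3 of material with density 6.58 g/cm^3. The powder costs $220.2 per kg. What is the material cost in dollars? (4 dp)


Mass = 453.7*6.58/1000 = 2.985346 kg
Cost = 2.985346 * 220.2 = 657.3732 $


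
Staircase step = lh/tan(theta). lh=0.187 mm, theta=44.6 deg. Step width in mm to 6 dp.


step = 0.187 / tan(44.6) = 0.189629 mm


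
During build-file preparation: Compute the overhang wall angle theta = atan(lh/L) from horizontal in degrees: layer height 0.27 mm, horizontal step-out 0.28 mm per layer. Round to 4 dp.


angle = atan(0.27/0.28) = 43.9584 degrees


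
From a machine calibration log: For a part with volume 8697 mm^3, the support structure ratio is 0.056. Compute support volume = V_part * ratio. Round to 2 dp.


V_support = 8697 * 0.056 = 487.03 mm^3


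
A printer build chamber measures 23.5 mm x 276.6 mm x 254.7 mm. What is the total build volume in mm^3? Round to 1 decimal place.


V = 23.5 * 276.6 * 254.7 = 1655575.5 mm^3


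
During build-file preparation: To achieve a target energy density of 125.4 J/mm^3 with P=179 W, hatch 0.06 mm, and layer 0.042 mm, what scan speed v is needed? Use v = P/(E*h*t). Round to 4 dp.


v = 179 / (125.4*0.06*0.042) = 566.4414 mm/s


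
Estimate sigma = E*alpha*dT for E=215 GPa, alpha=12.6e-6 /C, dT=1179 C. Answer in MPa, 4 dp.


sigma = 215*1000 * 12.6e-6 * 1179 = 3193.911 MPa


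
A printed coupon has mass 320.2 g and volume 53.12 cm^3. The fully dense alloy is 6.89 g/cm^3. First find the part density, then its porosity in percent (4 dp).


rho_part = 320.2 / 53.12 = 6.02786145 g/cm^3
Porosity = (1 - 6.02786145/6.89)*100 = 12.5129 %


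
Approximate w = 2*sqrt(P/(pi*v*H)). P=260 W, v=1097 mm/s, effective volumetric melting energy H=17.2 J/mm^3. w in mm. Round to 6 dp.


w = 2*sqrt(260/(pi*1097*17.2)) = 0.132457 mm


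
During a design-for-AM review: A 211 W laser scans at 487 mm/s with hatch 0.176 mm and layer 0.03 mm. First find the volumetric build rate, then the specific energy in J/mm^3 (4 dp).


Build rate = 487 * 0.176 * 0.03 = 2.57136 mm^3/s
SE = 211 / 2.57136 = 82.0577 J/mm^3


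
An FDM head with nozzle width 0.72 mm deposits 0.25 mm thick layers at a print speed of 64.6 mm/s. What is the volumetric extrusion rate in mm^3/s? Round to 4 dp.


Rate = 0.72 * 0.25 * 64.6 = 11.628 mm^3/s


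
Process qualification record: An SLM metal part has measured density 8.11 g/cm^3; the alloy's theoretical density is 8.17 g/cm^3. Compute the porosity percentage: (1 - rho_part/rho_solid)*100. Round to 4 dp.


Porosity = (1-8.11/8.17)*100 = 0.7344 %


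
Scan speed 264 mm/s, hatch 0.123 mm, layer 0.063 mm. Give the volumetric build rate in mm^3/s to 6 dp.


Rate = 264 * 0.123 * 0.063 = 2.045736 mm^3/s


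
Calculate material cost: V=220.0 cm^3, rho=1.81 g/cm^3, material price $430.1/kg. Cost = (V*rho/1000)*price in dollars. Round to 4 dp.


Mass = 220.0*1.81/1000 = 0.3982 kg
Cost = 0.3982 * 430.1 = 171.2658 $


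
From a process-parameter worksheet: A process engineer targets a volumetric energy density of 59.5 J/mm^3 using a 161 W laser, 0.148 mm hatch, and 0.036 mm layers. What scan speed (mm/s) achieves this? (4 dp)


v = 161 / (59.5*0.148*0.036) = 507.8608 mm/s


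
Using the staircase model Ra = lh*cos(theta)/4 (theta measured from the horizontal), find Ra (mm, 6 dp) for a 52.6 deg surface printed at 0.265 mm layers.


Ra = 0.265 * cos(52.6) / 4 = 0.040239 mm


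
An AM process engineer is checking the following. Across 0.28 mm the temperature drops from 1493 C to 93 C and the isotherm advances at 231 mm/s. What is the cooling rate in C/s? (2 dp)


G = (1493-93)/0.28 = 5000.0 C/mm
CR = 5000.0 * 231 = 1155000.0 C/s


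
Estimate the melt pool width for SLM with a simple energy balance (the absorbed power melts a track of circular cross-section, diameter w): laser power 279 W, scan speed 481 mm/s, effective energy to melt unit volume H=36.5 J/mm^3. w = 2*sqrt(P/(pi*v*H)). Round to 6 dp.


w = 2*sqrt(279/(pi*481*36.5)) = 0.142245 mm


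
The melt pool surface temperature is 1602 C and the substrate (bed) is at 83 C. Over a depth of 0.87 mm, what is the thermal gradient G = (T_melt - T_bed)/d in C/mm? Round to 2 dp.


G = (1602-83)/0.87 = 1745.98 C/mm


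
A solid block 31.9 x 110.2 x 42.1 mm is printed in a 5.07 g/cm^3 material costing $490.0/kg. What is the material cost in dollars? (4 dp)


V = 31.9 * 110.2 * 42.1 = 147997.498 mm^3 = 147.997498 cm^3
Mass = 147.997498 * 5.07 / 1000 = 0.75034731 kg
Cost = 0.75034731 * 490.0 = 367.6702 $


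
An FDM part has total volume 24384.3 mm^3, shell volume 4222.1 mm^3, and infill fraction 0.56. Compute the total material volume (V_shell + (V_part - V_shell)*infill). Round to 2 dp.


V_infill = (24384.3 - 4222.1) * 0.56 = 11290.83
V_total = 4222.1 + 11290.83 = 15512.93 mm^3


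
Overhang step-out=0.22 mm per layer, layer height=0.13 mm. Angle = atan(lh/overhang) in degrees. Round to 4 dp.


angle = atan(0.13/0.22) = 30.5792 degrees


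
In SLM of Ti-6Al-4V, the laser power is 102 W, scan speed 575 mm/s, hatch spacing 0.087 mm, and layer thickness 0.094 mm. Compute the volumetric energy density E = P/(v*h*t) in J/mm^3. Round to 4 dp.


E = 102 / (575*0.087*0.094) = 21.6913 J/mm^3


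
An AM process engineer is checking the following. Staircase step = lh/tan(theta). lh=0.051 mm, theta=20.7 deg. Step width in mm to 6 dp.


step = 0.051 / tan(20.7) = 0.134968 mm


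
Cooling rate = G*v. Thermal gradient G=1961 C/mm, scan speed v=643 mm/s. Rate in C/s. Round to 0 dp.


CR = 1961 * 643 = 1260923 C/s


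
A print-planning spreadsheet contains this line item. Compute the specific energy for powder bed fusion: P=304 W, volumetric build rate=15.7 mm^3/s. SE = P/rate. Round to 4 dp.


SE = 304 / 15.7 = 19.3631 J/mm^3


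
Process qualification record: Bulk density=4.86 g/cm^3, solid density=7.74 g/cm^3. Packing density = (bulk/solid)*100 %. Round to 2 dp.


Packing = (4.86/7.74)*100 = 62.79 %


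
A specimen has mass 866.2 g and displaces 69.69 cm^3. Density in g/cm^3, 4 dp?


rho = 866.2 / 69.69 = 12.4293 g/cm^3


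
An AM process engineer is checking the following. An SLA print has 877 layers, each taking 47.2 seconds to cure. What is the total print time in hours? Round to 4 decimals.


t = 877 * 47.2 / 3600 = 11.4984 hrs


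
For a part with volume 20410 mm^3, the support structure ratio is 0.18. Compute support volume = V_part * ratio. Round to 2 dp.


V_support = 20410 * 0.18 = 3673.8 mm^3


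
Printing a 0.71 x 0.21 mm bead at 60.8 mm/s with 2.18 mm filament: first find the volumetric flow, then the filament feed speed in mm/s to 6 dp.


Q = 0.71 * 0.21 * 60.8 = 9.06528 mm^3/s
A_fil = pi*(2.18/2)^2 = 3.73252623 mm^2
v_feed = 9.06528 / 3.73252623 = 2.428725 mm/s


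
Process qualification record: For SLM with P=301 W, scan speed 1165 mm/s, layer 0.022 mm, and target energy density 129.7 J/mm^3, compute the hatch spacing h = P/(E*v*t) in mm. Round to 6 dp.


h = 301 / (129.7*1165*0.022) = 0.090548 mm


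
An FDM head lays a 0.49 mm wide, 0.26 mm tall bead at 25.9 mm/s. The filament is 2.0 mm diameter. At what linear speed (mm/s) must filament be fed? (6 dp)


Q = 0.49 * 0.26 * 25.9 = 3.29966 mm^3/s
A_fil = pi*(2.0/2)^2 = 3.14159265 mm^2
v_feed = 3.29966 / 3.14159265 = 1.050314 mm/s


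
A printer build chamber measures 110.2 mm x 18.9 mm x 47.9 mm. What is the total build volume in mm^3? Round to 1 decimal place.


V = 110.2 * 18.9 * 47.9 = 99765.2 mm^3


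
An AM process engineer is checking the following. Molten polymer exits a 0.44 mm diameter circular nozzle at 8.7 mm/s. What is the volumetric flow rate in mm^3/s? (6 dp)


A = pi*(0.44/2)^2 = 0.15205308 mm^2
Q = 0.15205308 * 8.7 = 1.322862 mm^3/s


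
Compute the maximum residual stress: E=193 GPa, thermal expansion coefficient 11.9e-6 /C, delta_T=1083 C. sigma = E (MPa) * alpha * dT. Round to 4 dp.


sigma = 193*1000 * 11.9e-6 * 1083 = 2487.3261 MPa


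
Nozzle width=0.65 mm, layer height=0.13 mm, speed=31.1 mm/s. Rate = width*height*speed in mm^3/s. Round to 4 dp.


Rate = 0.65 * 0.13 * 31.1 = 2.628 mm^3/s


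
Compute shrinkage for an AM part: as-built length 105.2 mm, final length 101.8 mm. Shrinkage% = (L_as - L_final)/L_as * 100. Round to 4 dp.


Shrinkage = ((105.2-101.8)/105.2)*100 = 3.2319 %


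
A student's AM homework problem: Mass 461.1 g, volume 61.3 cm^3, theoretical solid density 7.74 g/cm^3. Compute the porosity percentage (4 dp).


rho_part = 461.1 / 61.3 = 7.52202284 g/cm^3
Porosity = (1 - 7.52202284/7.74)*100 = 2.8162 %


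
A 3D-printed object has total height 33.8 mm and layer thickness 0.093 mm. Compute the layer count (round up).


Layers = ceil(33.8/0.093) = 364


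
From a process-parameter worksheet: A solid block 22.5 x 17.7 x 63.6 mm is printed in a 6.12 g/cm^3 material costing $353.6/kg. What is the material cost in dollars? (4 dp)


V = 22.5 * 17.7 * 63.6 = 25328.7 mm^3 = 25.3287 cm^3
Mass = 25.3287 * 6.12 / 1000 = 0.15501164 kg
Cost = 0.15501164 * 353.6 = 54.8121 $


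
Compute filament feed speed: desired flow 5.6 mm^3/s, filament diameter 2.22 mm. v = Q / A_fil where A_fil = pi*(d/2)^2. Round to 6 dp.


A = pi*(2.22/2)^2 = 3.870756
v = 5.6 / 3.870756 = 1.446746 mm/s


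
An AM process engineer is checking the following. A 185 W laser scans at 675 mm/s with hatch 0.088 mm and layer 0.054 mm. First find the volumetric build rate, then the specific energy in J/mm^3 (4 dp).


Build rate = 675 * 0.088 * 0.054 = 3.2076 mm^3/s
SE = 185 / 3.2076 = 57.6755 J/mm^3


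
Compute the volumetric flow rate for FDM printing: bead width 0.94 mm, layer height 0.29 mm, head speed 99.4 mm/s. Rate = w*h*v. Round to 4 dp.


Rate = 0.94 * 0.29 * 99.4 = 27.0964 mm^3/s


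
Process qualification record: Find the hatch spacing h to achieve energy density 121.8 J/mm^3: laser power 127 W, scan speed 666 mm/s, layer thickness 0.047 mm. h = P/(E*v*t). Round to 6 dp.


h = 127 / (121.8*666*0.047) = 0.033311 mm


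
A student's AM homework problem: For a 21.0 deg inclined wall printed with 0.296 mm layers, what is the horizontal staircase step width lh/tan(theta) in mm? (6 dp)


step = 0.296 / tan(21.0) = 0.771106 mm


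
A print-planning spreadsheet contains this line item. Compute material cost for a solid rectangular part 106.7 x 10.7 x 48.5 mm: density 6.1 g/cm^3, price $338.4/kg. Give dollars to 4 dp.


V = 106.7 * 10.7 * 48.5 = 55371.965 mm^3 = 55.371965 cm^3
Mass = 55.371965 * 6.1 / 1000 = 0.33776899 kg
Cost = 0.33776899 * 338.4 = 114.301 $


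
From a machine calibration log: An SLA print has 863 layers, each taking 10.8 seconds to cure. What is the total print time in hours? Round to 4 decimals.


t = 863 * 10.8 / 3600 = 2.589 hrs


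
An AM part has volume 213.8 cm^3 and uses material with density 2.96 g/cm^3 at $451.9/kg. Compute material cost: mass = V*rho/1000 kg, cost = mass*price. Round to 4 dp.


Mass = 213.8*2.96/1000 = 0.632848 kg
Cost = 0.632848 * 451.9 = 285.984 $


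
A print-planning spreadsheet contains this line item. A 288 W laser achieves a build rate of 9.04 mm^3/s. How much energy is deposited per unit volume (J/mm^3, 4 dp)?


SE = 288 / 9.04 = 31.8584 J/mm^3


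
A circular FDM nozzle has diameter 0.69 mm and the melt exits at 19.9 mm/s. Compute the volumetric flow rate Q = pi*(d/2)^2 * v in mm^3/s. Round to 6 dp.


A = pi*(0.69/2)^2 = 0.37392807 mm^2
Q = 0.37392807 * 19.9 = 7.441169 mm^3/s


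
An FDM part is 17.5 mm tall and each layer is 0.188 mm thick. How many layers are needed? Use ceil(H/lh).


Layers = ceil(17.5/0.188) = 94


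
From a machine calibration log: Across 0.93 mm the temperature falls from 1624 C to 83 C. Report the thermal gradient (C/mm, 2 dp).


G = (1624-83)/0.93 = 1656.99 C/mm


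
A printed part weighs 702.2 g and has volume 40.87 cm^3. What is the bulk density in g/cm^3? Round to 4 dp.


rho = 702.2 / 40.87 = 17.1813 g/cm^3


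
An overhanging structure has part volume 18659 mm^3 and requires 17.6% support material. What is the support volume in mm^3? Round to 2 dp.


V_support = 18659 * 0.176 = 3283.98 mm^3


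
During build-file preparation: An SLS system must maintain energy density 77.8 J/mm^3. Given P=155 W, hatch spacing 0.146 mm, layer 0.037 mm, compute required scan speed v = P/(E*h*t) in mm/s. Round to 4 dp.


v = 155 / (77.8*0.146*0.037) = 368.8056 mm/s


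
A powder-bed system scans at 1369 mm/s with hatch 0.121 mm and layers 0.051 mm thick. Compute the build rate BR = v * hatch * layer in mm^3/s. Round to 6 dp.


Rate = 1369 * 0.121 * 0.051 = 8.448099 mm^3/s


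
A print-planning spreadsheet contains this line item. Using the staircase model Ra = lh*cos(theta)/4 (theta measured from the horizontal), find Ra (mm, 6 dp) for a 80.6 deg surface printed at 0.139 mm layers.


Ra = 0.139 * cos(80.6) / 4 = 0.005676 mm


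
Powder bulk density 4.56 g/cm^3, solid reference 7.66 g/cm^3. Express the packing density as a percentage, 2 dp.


Packing = (4.56/7.66)*100 = 59.53 %


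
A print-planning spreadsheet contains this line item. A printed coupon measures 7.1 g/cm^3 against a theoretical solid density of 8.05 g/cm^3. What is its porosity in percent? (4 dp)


Porosity = (1-7.1/8.05)*100 = 11.8012 %


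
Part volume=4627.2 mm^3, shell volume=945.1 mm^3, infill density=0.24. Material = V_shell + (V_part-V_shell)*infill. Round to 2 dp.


V_infill = (4627.2 - 945.1) * 0.24 = 883.7
V_total = 945.1 + 883.7 = 1828.8 mm^3


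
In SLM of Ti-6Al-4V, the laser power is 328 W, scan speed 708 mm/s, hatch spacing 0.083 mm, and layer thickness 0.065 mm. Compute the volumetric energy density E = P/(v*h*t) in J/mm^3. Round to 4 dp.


E = 328 / (708*0.083*0.065) = 85.8715 J/mm^3


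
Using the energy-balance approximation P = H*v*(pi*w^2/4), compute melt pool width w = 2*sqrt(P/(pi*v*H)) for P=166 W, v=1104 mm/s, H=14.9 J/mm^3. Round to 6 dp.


w = 2*sqrt(166/(pi*1104*14.9)) = 0.113353 mm


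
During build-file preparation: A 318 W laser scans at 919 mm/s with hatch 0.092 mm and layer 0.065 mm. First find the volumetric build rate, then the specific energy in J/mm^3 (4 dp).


Build rate = 919 * 0.092 * 0.065 = 5.49562 mm^3/s
SE = 318 / 5.49562 = 57.8643 J/mm^3


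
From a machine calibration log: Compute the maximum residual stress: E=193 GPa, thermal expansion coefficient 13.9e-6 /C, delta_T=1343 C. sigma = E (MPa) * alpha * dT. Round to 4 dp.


sigma = 193*1000 * 13.9e-6 * 1343 = 3602.8661 MPa


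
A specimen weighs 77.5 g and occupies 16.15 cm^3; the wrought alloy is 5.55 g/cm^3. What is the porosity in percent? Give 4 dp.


rho_part = 77.5 / 16.15 = 4.79876161 g/cm^3
Porosity = (1 - 4.79876161/5.55)*100 = 13.5358 %


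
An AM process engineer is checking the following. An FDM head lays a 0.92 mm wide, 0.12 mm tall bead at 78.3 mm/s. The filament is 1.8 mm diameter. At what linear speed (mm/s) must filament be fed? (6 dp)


Q = 0.92 * 0.12 * 78.3 = 8.64432 mm^3/s
A_fil = pi*(1.8/2)^2 = 2.54469005 mm^2
v_feed = 8.64432 / 2.54469005 = 3.397003 mm/s


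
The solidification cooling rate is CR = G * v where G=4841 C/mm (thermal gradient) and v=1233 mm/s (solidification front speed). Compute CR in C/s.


CR = 4841 * 1233 = 5968953 C/s


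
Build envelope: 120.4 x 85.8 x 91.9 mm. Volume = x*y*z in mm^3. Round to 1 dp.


V = 120.4 * 85.8 * 91.9 = 949356.4 mm^3


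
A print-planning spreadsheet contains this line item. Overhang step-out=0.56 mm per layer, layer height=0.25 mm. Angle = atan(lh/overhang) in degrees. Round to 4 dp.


angle = atan(0.25/0.56) = 24.0573 degrees


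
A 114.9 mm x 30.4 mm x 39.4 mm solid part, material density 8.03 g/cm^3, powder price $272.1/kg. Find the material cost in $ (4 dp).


V = 114.9 * 30.4 * 39.4 = 137622.624 mm^3 = 137.622624 cm^3
Mass = 137.622624 * 8.03 / 1000 = 1.10510967 kg
Cost = 1.10510967 * 272.1 = 300.7003 $


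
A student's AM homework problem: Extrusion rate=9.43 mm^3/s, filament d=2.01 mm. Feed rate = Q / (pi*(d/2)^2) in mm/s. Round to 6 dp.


A = pi*(2.01/2)^2 = 3.173087
v = 9.43 / 3.173087 = 2.971869 mm/s


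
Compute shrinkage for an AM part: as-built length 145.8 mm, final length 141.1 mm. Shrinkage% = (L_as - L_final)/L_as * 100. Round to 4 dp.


Shrinkage = ((145.8-141.1)/145.8)*100 = 3.2236 %


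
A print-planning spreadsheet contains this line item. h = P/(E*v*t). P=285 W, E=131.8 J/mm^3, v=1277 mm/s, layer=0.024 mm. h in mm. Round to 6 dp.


h = 285 / (131.8*1277*0.024) = 0.070555 mm


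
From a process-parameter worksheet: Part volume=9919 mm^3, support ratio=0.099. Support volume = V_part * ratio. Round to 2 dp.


V_support = 9919 * 0.099 = 981.98 mm^3


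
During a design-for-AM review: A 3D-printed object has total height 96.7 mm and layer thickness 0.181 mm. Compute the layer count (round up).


Layers = ceil(96.7/0.181) = 535


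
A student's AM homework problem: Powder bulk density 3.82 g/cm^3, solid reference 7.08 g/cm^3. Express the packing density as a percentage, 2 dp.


Packing = (3.82/7.08)*100 = 53.95 %


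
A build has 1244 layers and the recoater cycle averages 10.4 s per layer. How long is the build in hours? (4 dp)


t = 1244 * 10.4 / 3600 = 3.5938 hrs


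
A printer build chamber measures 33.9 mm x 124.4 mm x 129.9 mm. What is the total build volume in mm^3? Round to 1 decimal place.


V = 33.9 * 124.4 * 129.9 = 547809.1 mm^3


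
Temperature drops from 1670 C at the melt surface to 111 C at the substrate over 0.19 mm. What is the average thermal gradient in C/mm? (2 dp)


G = (1670-111)/0.19 = 8205.26 C/mm


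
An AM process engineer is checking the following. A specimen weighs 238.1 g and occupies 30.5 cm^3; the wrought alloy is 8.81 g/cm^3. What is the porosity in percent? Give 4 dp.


rho_part = 238.1 / 30.5 = 7.80655738 g/cm^3
Porosity = (1 - 7.80655738/8.81)*100 = 11.3898 %


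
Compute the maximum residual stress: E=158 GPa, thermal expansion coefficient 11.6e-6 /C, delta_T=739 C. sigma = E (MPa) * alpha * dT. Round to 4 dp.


sigma = 158*1000 * 11.6e-6 * 739 = 1354.4392 MPa


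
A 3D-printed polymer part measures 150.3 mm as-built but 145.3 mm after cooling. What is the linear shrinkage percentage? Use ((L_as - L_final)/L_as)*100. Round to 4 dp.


Shrinkage = ((150.3-145.3)/150.3)*100 = 3.3267 %


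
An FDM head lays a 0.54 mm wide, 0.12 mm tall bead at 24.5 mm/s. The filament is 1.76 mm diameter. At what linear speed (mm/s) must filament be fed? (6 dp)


Q = 0.54 * 0.12 * 24.5 = 1.5876 mm^3/s
A_fil = pi*(1.76/2)^2 = 2.43284935 mm^2
v_feed = 1.5876 / 2.43284935 = 0.652568 mm/s


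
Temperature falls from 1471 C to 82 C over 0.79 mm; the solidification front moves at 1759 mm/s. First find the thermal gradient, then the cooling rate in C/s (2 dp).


G = (1471-82)/0.79 = 1758.2278481 C/mm
CR = 1758.2278481 * 1759 = 3092722.78 C/s


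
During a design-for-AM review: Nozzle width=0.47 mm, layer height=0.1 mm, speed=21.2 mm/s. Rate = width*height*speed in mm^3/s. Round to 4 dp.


Rate = 0.47 * 0.1 * 21.2 = 0.9964 mm^3/s


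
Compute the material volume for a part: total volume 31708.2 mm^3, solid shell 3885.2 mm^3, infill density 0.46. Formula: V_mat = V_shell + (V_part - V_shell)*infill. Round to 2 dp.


V_infill = (31708.2 - 3885.2) * 0.46 = 12798.58
V_total = 3885.2 + 12798.58 = 16683.78 mm^3


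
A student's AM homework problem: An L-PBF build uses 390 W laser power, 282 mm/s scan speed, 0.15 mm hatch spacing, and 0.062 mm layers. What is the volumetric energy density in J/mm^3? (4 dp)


E = 390 / (282*0.15*0.062) = 148.7074 J/mm^3


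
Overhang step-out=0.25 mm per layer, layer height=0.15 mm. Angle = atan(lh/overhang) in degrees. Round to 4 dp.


angle = atan(0.15/0.25) = 30.9638 degrees


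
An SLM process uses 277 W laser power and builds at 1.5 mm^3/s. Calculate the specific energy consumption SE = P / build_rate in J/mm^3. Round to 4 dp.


SE = 277 / 1.5 = 184.6667 J/mm^3


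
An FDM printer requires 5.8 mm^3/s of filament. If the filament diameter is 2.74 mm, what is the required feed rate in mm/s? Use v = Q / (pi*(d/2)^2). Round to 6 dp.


A = pi*(2.74/2)^2 = 5.896455
v = 5.8 / 5.896455 = 0.983642 mm/s


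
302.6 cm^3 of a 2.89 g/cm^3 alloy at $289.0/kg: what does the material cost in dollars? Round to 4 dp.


Mass = 302.6*2.89/1000 = 0.874514 kg
Cost = 0.874514 * 289.0 = 252.7345 $


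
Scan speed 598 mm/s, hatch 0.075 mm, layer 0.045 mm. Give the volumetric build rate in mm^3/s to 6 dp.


Rate = 598 * 0.075 * 0.045 = 2.01825 mm^3/s


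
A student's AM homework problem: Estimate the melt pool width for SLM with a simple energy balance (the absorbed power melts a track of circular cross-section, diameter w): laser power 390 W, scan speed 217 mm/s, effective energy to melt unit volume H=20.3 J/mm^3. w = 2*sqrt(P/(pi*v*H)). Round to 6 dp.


w = 2*sqrt(390/(pi*217*20.3)) = 0.335745 mm


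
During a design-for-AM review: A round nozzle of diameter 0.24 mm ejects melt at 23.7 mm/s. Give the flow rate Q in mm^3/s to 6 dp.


A = pi*(0.24/2)^2 = 0.04523893 mm^2
Q = 0.04523893 * 23.7 = 1.072163 mm^3/s


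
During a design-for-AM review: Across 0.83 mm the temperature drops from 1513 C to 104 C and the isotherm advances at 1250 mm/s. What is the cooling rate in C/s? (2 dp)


G = (1513-104)/0.83 = 1697.59036145 C/mm
CR = 1697.59036145 * 1250 = 2121987.95 C/s


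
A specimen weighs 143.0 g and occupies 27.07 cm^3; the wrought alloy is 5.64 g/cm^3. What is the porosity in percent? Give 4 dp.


rho_part = 143.0 / 27.07 = 5.28260066 g/cm^3
Porosity = (1 - 5.28260066/5.64)*100 = 6.3369 %


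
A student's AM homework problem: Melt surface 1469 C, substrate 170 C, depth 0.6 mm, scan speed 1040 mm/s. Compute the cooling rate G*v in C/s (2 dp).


G = (1469-170)/0.6 = 2165.0 C/mm
CR = 2165.0 * 1040 = 2251600.0 C/s


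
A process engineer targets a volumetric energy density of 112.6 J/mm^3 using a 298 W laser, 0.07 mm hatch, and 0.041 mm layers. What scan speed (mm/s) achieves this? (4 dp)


v = 298 / (112.6*0.07*0.041) = 922.1381 mm/s


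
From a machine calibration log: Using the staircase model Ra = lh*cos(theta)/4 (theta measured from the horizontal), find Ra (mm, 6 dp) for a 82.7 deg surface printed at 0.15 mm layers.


Ra = 0.15 * cos(82.7) / 4 = 0.004765 mm


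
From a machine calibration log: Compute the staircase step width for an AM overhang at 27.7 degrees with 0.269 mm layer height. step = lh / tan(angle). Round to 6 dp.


step = 0.269 / tan(27.7) = 0.512369 mm


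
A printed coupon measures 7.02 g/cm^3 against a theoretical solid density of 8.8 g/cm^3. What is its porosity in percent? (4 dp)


Porosity = (1-7.02/8.8)*100 = 20.2273 %


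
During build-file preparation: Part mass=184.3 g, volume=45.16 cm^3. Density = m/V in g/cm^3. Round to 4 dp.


rho = 184.3 / 45.16 = 4.081 g/cm^3


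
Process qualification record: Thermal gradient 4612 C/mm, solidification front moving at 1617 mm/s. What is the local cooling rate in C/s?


CR = 4612 * 1617 = 7457604 C/s


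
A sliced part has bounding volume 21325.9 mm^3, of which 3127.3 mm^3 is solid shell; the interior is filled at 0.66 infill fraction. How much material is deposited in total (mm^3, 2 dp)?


V_infill = (21325.9 - 3127.3) * 0.66 = 12011.08
V_total = 3127.3 + 12011.08 = 15138.38 mm^3


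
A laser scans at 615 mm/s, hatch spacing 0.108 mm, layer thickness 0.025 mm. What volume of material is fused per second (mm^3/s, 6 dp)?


Rate = 615 * 0.108 * 0.025 = 1.6605 mm^3/s


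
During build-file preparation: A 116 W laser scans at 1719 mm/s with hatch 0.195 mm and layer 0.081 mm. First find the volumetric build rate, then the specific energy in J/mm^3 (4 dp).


Build rate = 1719 * 0.195 * 0.081 = 27.151605 mm^3/s
SE = 116 / 27.151605 = 4.2723 J/mm^3
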